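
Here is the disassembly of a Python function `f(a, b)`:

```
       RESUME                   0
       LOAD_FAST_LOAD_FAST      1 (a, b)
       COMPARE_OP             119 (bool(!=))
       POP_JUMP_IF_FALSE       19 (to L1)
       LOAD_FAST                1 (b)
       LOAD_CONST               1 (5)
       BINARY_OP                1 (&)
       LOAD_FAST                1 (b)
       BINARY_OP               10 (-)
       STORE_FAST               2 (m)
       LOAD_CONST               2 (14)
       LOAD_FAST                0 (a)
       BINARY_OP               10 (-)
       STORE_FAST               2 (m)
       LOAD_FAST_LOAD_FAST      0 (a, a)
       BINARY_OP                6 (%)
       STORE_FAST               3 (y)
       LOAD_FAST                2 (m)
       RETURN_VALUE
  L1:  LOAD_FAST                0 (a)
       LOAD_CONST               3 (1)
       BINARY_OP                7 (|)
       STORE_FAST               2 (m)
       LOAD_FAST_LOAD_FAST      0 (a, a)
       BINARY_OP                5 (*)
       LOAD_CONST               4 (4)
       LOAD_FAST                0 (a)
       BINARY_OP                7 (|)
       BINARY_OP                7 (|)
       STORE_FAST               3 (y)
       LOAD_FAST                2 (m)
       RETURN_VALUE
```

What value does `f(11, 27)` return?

3

LOAD_FAST_LOAD_FAST a,b → push 11,27. Stack: [11, 27]
COMPARE_OP bool(!=) → 11 vs 27 = True. Stack: [True]
POP_JUMP_IF_FALSE → pop True; no jump. Stack: []
LOAD_FAST b → push 27. Stack: [27]
LOAD_CONST → push 5. Stack: [27, 5]
BINARY_OP & → 27 & 5 = 1. Stack: [1]
LOAD_FAST b → push 27. Stack: [1, 27]
BINARY_OP - → 1 - 27 = -26. Stack: [-26]
STORE_FAST m → m=-26. Stack: []
LOAD_CONST → push 14. Stack: [14]
LOAD_FAST a → push 11. Stack: [14, 11]
BINARY_OP - → 14 - 11 = 3. Stack: [3]
STORE_FAST m → m=3. Stack: []
LOAD_FAST_LOAD_FAST a,a → push 11,11. Stack: [11, 11]
BINARY_OP % → 11 % 11 = 0. Stack: [0]
STORE_FAST y → y=0. Stack: []
LOAD_FAST m → push 3. Stack: [3]
RETURN_VALUE → return 3.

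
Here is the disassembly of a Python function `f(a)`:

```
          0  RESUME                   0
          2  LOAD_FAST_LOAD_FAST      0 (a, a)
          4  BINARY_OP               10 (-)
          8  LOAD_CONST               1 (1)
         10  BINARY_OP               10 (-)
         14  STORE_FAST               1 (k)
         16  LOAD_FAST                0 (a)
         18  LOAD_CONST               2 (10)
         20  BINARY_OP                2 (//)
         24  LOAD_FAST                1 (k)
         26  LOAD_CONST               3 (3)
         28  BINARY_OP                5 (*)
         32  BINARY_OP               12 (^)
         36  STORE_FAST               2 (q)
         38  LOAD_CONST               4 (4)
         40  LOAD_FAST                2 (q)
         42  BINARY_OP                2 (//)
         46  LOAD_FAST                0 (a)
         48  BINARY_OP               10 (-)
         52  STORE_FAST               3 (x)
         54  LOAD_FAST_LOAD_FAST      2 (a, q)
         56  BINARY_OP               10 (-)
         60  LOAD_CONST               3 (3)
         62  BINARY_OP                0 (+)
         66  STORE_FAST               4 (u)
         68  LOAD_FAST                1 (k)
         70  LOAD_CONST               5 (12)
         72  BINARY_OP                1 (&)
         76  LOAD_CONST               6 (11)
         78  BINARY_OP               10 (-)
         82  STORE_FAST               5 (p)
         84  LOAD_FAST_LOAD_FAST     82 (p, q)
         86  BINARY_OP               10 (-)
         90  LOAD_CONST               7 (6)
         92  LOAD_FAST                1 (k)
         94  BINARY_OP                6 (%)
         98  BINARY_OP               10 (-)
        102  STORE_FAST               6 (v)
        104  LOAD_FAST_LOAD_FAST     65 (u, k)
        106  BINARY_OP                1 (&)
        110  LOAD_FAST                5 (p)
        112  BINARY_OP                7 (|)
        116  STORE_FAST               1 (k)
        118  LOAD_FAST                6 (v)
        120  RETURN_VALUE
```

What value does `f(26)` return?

2

LOAD_FAST_LOAD_FAST a,a → push 26,26. Stack: [26, 26]
BINARY_OP - → 26 - 26 = 0. Stack: [0]
LOAD_CONST → push 1. Stack: [0, 1]
BINARY_OP - → 0 - 1 = -1. Stack: [-1]
STORE_FAST k → k=-1. Stack: []
LOAD_FAST a → push 26. Stack: [26]
LOAD_CONST → push 10. Stack: [26, 10]
BINARY_OP // → 26 // 10 = 2. Stack: [2]
LOAD_FAST k → push -1. Stack: [2, -1]
LOAD_CONST → push 3. Stack: [2, -1, 3]
BINARY_OP * → -1 * 3 = -3. Stack: [2, -3]
BINARY_OP ^ → 2 ^ -3 = -1. Stack: [-1]
STORE_FAST q → q=-1. Stack: []
LOAD_CONST → push 4. Stack: [4]
LOAD_FAST q → push -1. Stack: [4, -1]
BINARY_OP // → 4 // -1 = -4. Stack: [-4]
LOAD_FAST a → push 26. Stack: [-4, 26]
BINARY_OP - → -4 - 26 = -30. Stack: [-30]
STORE_FAST x → x=-30. Stack: []
LOAD_FAST_LOAD_FAST a,q → push 26,-1. Stack: [26, -1]
BINARY_OP - → 26 - -1 = 27. Stack: [27]
LOAD_CONST → push 3. Stack: [27, 3]
BINARY_OP + → 27 + 3 = 30. Stack: [30]
STORE_FAST u → u=30. Stack: []
LOAD_FAST k → push -1. Stack: [-1]
LOAD_CONST → push 12. Stack: [-1, 12]
BINARY_OP & → -1 & 12 = 12. Stack: [12]
LOAD_CONST → push 11. Stack: [12, 11]
BINARY_OP - → 12 - 11 = 1. Stack: [1]
STORE_FAST p → p=1. Stack: []
LOAD_FAST_LOAD_FAST p,q → push 1,-1. Stack: [1, -1]
BINARY_OP - → 1 - -1 = 2. Stack: [2]
LOAD_CONST → push 6. Stack: [2, 6]
LOAD_FAST k → push -1. Stack: [2, 6, -1]
BINARY_OP % → 6 % -1 = 0. Stack: [2, 0]
BINARY_OP - → 2 - 0 = 2. Stack: [2]
STORE_FAST v → v=2. Stack: []
LOAD_FAST_LOAD_FAST u,k → push 30,-1. Stack: [30, -1]
BINARY_OP & → 30 & -1 = 30. Stack: [30]
LOAD_FAST p → push 1. Stack: [30, 1]
BINARY_OP | → 30 | 1 = 31. Stack: [31]
STORE_FAST k → k=31. Stack: []
LOAD_FAST v → push 2. Stack: [2]
RETURN_VALUE → return 2.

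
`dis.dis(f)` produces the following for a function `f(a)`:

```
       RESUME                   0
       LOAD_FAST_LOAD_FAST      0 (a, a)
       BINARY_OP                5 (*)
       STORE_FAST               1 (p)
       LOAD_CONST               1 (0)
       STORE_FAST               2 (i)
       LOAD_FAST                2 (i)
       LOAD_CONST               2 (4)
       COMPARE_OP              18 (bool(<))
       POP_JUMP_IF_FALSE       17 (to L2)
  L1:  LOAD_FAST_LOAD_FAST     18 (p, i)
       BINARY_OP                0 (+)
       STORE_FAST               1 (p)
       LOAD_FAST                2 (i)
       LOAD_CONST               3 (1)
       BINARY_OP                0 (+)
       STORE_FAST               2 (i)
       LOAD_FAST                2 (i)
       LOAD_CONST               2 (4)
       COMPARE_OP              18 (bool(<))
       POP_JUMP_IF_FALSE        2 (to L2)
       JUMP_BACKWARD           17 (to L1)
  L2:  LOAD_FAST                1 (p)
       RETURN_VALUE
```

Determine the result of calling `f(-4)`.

22

LOAD_FAST_LOAD_FAST a,a → push -4,-4. Stack: [-4, -4]
BINARY_OP * → -4 * -4 = 16. Stack: [16]
STORE_FAST p → p=16. Stack: []
LOAD_CONST → push 0. Stack: [0]
STORE_FAST i → i=0. Stack: []
LOAD_FAST i → push 0. Stack: [0]
LOAD_CONST → push 4. Stack: [0, 4]
COMPARE_OP bool(<) → 0 vs 4 = True. Stack: [True]
POP_JUMP_IF_FALSE → pop True; no jump. Stack: []
LOAD_FAST_LOAD_FAST p,i → push 16,0. Stack: [16, 0]
BINARY_OP + → 16 + 0 = 16. Stack: [16]
STORE_FAST p → p=16. Stack: []
LOAD_FAST i → push 0. Stack: [0]
LOAD_CONST → push 1. Stack: [0, 1]
BINARY_OP + → 0 + 1 = 1. Stack: [1]
STORE_FAST i → i=1. Stack: []
LOAD_FAST i → push 1. Stack: [1]
LOAD_CONST → push 4. Stack: [1, 4]
COMPARE_OP bool(<) → 1 vs 4 = True. Stack: [True]
POP_JUMP_IF_FALSE → pop True; no jump. Stack: []
LOAD_FAST_LOAD_FAST p,i → push 16,1. Stack: [16, 1]
BINARY_OP + → 16 + 1 = 17. Stack: [17]
STORE_FAST p → p=17. Stack: []
LOAD_FAST i → push 1. Stack: [1]
LOAD_CONST → push 1. Stack: [1, 1]
BINARY_OP + → 1 + 1 = 2. Stack: [2]
STORE_FAST i → i=2. Stack: []
LOAD_FAST i → push 2. Stack: [2]
LOAD_CONST → push 4. Stack: [2, 4]
COMPARE_OP bool(<) → 2 vs 4 = True. Stack: [True]
POP_JUMP_IF_FALSE → pop True; no jump. Stack: []
LOAD_FAST_LOAD_FAST p,i → push 17,2. Stack: [17, 2]
BINARY_OP + → 17 + 2 = 19. Stack: [19]
STORE_FAST p → p=19. Stack: []
LOAD_FAST i → push 2. Stack: [2]
LOAD_CONST → push 1. Stack: [2, 1]
BINARY_OP + → 2 + 1 = 3. Stack: [3]
STORE_FAST i → i=3. Stack: []
LOAD_FAST i → push 3. Stack: [3]
LOAD_CONST → push 4. Stack: [3, 4]
COMPARE_OP bool(<) → 3 vs 4 = True. Stack: [True]
POP_JUMP_IF_FALSE → pop True; no jump. Stack: []
LOAD_FAST_LOAD_FAST p,i → push 19,3. Stack: [19, 3]
BINARY_OP + → 19 + 3 = 22. Stack: [22]
STORE_FAST p → p=22. Stack: []
LOAD_FAST i → push 3. Stack: [3]
LOAD_CONST → push 1. Stack: [3, 1]
BINARY_OP + → 3 + 1 = 4. Stack: [4]
STORE_FAST i → i=4. Stack: []
LOAD_FAST i → push 4. Stack: [4]
LOAD_CONST → push 4. Stack: [4, 4]
COMPARE_OP bool(<) → 4 vs 4 = False. Stack: [False]
POP_JUMP_IF_FALSE → pop False; jump. Stack: []
LOAD_FAST p → push 22. Stack: [22]
RETURN_VALUE → return 22.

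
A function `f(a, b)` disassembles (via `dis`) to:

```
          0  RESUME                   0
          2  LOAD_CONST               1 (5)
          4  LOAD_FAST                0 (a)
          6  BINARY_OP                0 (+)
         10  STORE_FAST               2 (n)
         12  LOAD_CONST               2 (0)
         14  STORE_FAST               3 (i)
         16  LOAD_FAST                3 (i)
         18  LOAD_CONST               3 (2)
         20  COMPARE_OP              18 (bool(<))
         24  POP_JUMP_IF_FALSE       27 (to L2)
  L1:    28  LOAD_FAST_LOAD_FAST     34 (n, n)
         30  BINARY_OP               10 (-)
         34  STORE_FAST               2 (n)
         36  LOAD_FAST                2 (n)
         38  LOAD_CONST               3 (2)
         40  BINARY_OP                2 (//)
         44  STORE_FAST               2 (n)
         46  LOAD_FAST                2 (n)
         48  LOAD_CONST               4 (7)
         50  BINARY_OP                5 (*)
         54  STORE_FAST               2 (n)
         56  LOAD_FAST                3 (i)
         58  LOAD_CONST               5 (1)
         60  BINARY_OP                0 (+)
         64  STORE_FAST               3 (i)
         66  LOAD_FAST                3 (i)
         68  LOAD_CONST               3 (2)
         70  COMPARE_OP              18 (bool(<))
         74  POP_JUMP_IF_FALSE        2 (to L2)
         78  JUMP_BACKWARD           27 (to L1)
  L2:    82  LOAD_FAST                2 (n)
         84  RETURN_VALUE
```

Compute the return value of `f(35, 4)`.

LOAD_CONST → push 5. Stack: [5]
LOAD_FAST a → push 35. Stack: [5, 35]
BINARY_OP + → 5 + 35 = 40. Stack: [40]
STORE_FAST n → n=40. Stack: []
LOAD_CONST → push 0. Stack: [0]
STORE_FAST i → i=0. Stack: []
LOAD_FAST i → push 0. Stack: [0]
LOAD_CONST → push 2. Stack: [0, 2]
COMPARE_OP bool(<) → 0 vs 2 = True. Stack: [True]
POP_JUMP_IF_FALSE → pop True; no jump. Stack: []
LOAD_FAST_LOAD_FAST n,n → push 40,40. Stack: [40, 40]
BINARY_OP - → 40 - 40 = 0. Stack: [0]
STORE_FAST n → n=0. Stack: []
LOAD_FAST n → push 0. Stack: [0]
LOAD_CONST → push 2. Stack: [0, 2]
BINARY_OP // → 0 // 2 = 0. Stack: [0]
STORE_FAST n → n=0. Stack: []
LOAD_FAST n → push 0. Stack: [0]
LOAD_CONST → push 7. Stack: [0, 7]
BINARY_OP * → 0 * 7 = 0. Stack: [0]
STORE_FAST n → n=0. Stack: []
LOAD_FAST i → push 0. Stack: [0]
LOAD_CONST → push 1. Stack: [0, 1]
BINARY_OP + → 0 + 1 = 1. Stack: [1]
STORE_FAST i → i=1. Stack: []
LOAD_FAST i → push 1. Stack: [1]
LOAD_CONST → push 2. Stack: [1, 2]
COMPARE_OP bool(<) → 1 vs 2 = True. Stack: [True]
POP_JUMP_IF_FALSE → pop True; no jump. Stack: []
LOAD_FAST_LOAD_FAST n,n → push 0,0. Stack: [0, 0]
BINARY_OP - → 0 - 0 = 0. Stack: [0]
STORE_FAST n → n=0. Stack: []
LOAD_FAST n → push 0. Stack: [0]
LOAD_CONST → push 2. Stack: [0, 2]
BINARY_OP // → 0 // 2 = 0. Stack: [0]
STORE_FAST n → n=0. Stack: []
LOAD_FAST n → push 0. Stack: [0]
LOAD_CONST → push 7. Stack: [0, 7]
BINARY_OP * → 0 * 7 = 0. Stack: [0]
STORE_FAST n → n=0. Stack: []
LOAD_FAST i → push 1. Stack: [1]
LOAD_CONST → push 1. Stack: [1, 1]
BINARY_OP + → 1 + 1 = 2. Stack: [2]
STORE_FAST i → i=2. Stack: []
LOAD_FAST i → push 2. Stack: [2]
LOAD_CONST → push 2. Stack: [2, 2]
COMPARE_OP bool(<) → 2 vs 2 = False. Stack: [False]
POP_JUMP_IF_FALSE → pop False; jump. Stack: []
LOAD_FAST n → push 0. Stack: [0]
RETURN_VALUE → return 0.

0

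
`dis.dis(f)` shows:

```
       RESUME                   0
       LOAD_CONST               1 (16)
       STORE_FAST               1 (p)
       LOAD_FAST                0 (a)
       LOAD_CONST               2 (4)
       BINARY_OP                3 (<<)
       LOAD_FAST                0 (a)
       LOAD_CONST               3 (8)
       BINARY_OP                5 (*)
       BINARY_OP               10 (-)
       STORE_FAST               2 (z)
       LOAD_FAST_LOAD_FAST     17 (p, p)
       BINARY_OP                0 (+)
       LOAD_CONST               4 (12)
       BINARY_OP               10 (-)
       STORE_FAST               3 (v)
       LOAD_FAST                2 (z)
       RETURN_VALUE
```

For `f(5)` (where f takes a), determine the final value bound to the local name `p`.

LOAD_CONST → push 16. Stack: [16]
STORE_FAST p → p=16. Stack: []
LOAD_FAST a → push 5. Stack: [5]
LOAD_CONST → push 4. Stack: [5, 4]
BINARY_OP << → 5 << 4 = 80. Stack: [80]
LOAD_FAST a → push 5. Stack: [80, 5]
LOAD_CONST → push 8. Stack: [80, 5, 8]
BINARY_OP * → 5 * 8 = 40. Stack: [80, 40]
BINARY_OP - → 80 - 40 = 40. Stack: [40]
STORE_FAST z → z=40. Stack: []
LOAD_FAST_LOAD_FAST p,p → push 16,16. Stack: [16, 16]
BINARY_OP + → 16 + 16 = 32. Stack: [32]
LOAD_CONST → push 12. Stack: [32, 12]
BINARY_OP - → 32 - 12 = 20. Stack: [20]
STORE_FAST v → v=20. Stack: []
LOAD_FAST z → push 40. Stack: [40]
RETURN_VALUE → return 40.

16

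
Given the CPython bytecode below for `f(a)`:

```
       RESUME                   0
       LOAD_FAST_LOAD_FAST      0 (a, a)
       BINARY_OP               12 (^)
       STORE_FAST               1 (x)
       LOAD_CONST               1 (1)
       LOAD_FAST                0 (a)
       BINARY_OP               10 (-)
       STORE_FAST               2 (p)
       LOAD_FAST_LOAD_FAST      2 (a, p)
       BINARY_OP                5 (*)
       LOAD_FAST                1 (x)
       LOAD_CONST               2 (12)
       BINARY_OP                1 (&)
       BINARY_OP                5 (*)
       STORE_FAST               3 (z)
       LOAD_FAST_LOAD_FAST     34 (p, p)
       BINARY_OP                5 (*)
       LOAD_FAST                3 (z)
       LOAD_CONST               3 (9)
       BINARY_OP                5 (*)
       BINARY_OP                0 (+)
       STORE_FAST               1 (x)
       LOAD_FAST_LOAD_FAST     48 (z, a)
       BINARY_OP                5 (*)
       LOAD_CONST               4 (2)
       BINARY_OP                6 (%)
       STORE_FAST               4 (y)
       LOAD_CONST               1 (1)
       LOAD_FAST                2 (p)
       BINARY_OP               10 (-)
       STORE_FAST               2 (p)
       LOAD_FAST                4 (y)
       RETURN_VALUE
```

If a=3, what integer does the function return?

0

LOAD_FAST_LOAD_FAST a,a → push 3,3. Stack: [3, 3]
BINARY_OP ^ → 3 ^ 3 = 0. Stack: [0]
STORE_FAST x → x=0. Stack: []
LOAD_CONST → push 1. Stack: [1]
LOAD_FAST a → push 3. Stack: [1, 3]
BINARY_OP - → 1 - 3 = -2. Stack: [-2]
STORE_FAST p → p=-2. Stack: []
LOAD_FAST_LOAD_FAST a,p → push 3,-2. Stack: [3, -2]
BINARY_OP * → 3 * -2 = -6. Stack: [-6]
LOAD_FAST x → push 0. Stack: [-6, 0]
LOAD_CONST → push 12. Stack: [-6, 0, 12]
BINARY_OP & → 0 & 12 = 0. Stack: [-6, 0]
BINARY_OP * → -6 * 0 = 0. Stack: [0]
STORE_FAST z → z=0. Stack: []
LOAD_FAST_LOAD_FAST p,p → push -2,-2. Stack: [-2, -2]
BINARY_OP * → -2 * -2 = 4. Stack: [4]
LOAD_FAST z → push 0. Stack: [4, 0]
LOAD_CONST → push 9. Stack: [4, 0, 9]
BINARY_OP * → 0 * 9 = 0. Stack: [4, 0]
BINARY_OP + → 4 + 0 = 4. Stack: [4]
STORE_FAST x → x=4. Stack: []
LOAD_FAST_LOAD_FAST z,a → push 0,3. Stack: [0, 3]
BINARY_OP * → 0 * 3 = 0. Stack: [0]
LOAD_CONST → push 2. Stack: [0, 2]
BINARY_OP % → 0 % 2 = 0. Stack: [0]
STORE_FAST y → y=0. Stack: []
LOAD_CONST → push 1. Stack: [1]
LOAD_FAST p → push -2. Stack: [1, -2]
BINARY_OP - → 1 - -2 = 3. Stack: [3]
STORE_FAST p → p=3. Stack: []
LOAD_FAST y → push 0. Stack: [0]
RETURN_VALUE → return 0.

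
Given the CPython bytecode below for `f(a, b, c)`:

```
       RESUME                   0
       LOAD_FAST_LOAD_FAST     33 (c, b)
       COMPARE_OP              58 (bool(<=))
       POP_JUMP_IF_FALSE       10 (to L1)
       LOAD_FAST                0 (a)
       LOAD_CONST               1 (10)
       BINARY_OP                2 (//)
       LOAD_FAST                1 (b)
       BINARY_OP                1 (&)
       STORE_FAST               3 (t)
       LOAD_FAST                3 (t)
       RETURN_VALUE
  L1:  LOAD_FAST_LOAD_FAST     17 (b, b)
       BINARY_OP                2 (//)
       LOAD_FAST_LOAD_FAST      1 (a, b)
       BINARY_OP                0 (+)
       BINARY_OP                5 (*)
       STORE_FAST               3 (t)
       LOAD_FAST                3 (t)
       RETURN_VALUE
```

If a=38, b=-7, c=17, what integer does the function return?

31

LOAD_FAST_LOAD_FAST c,b → push 17,-7. Stack: [17, -7]
COMPARE_OP bool(<=) → 17 vs -7 = False. Stack: [False]
POP_JUMP_IF_FALSE → pop False; jump. Stack: []
LOAD_FAST_LOAD_FAST b,b → push -7,-7. Stack: [-7, -7]
BINARY_OP // → -7 // -7 = 1. Stack: [1]
LOAD_FAST_LOAD_FAST a,b → push 38,-7. Stack: [1, 38, -7]
BINARY_OP + → 38 + -7 = 31. Stack: [1, 31]
BINARY_OP * → 1 * 31 = 31. Stack: [31]
STORE_FAST t → t=31. Stack: []
LOAD_FAST t → push 31. Stack: [31]
RETURN_VALUE → return 31.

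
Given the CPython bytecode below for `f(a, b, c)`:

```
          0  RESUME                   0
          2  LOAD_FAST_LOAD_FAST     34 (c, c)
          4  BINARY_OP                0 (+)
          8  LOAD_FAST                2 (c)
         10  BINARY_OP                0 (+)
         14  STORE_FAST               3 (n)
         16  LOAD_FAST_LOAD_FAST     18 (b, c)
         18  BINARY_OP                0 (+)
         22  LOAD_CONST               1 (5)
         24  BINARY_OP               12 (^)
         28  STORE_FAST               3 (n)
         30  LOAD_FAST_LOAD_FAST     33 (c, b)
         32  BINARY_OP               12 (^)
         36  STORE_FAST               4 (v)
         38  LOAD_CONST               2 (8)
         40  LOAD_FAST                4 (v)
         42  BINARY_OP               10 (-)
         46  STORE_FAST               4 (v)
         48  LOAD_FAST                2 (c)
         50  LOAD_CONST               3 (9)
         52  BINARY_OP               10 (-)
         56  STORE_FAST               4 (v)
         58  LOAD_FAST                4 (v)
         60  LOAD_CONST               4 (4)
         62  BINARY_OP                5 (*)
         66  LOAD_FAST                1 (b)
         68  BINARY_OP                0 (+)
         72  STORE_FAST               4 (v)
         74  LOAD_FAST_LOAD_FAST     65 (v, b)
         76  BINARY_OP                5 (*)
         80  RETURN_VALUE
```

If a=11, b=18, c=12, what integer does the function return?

LOAD_FAST_LOAD_FAST c,c → push 12,12. Stack: [12, 12]
BINARY_OP + → 12 + 12 = 24. Stack: [24]
LOAD_FAST c → push 12. Stack: [24, 12]
BINARY_OP + → 24 + 12 = 36. Stack: [36]
STORE_FAST n → n=36. Stack: []
LOAD_FAST_LOAD_FAST b,c → push 18,12. Stack: [18, 12]
BINARY_OP + → 18 + 12 = 30. Stack: [30]
LOAD_CONST → push 5. Stack: [30, 5]
BINARY_OP ^ → 30 ^ 5 = 27. Stack: [27]
STORE_FAST n → n=27. Stack: []
LOAD_FAST_LOAD_FAST c,b → push 12,18. Stack: [12, 18]
BINARY_OP ^ → 12 ^ 18 = 30. Stack: [30]
STORE_FAST v → v=30. Stack: []
LOAD_CONST → push 8. Stack: [8]
LOAD_FAST v → push 30. Stack: [8, 30]
BINARY_OP - → 8 - 30 = -22. Stack: [-22]
STORE_FAST v → v=-22. Stack: []
LOAD_FAST c → push 12. Stack: [12]
LOAD_CONST → push 9. Stack: [12, 9]
BINARY_OP - → 12 - 9 = 3. Stack: [3]
STORE_FAST v → v=3. Stack: []
LOAD_FAST v → push 3. Stack: [3]
LOAD_CONST → push 4. Stack: [3, 4]
BINARY_OP * → 3 * 4 = 12. Stack: [12]
LOAD_FAST b → push 18. Stack: [12, 18]
BINARY_OP + → 12 + 18 = 30. Stack: [30]
STORE_FAST v → v=30. Stack: []
LOAD_FAST_LOAD_FAST v,b → push 30,18. Stack: [30, 18]
BINARY_OP * → 30 * 18 = 540. Stack: [540]
RETURN_VALUE → return 540.

540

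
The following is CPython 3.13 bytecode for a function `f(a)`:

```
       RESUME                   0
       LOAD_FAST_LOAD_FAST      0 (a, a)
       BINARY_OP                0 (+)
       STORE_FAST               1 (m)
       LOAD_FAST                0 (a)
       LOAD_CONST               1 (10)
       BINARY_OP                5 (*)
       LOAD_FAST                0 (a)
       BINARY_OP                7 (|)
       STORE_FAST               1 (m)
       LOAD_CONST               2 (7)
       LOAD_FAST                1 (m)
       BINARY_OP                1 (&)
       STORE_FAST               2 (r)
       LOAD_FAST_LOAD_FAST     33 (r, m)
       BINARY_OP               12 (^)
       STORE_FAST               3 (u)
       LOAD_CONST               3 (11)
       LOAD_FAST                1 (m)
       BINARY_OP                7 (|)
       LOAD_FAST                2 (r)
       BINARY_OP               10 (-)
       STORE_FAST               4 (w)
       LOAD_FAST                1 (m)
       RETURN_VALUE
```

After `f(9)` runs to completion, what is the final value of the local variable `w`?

88

LOAD_FAST_LOAD_FAST a,a → push 9,9. Stack: [9, 9]
BINARY_OP + → 9 + 9 = 18. Stack: [18]
STORE_FAST m → m=18. Stack: []
LOAD_FAST a → push 9. Stack: [9]
LOAD_CONST → push 10. Stack: [9, 10]
BINARY_OP * → 9 * 10 = 90. Stack: [90]
LOAD_FAST a → push 9. Stack: [90, 9]
BINARY_OP | → 90 | 9 = 91. Stack: [91]
STORE_FAST m → m=91. Stack: []
LOAD_CONST → push 7. Stack: [7]
LOAD_FAST m → push 91. Stack: [7, 91]
BINARY_OP & → 7 & 91 = 3. Stack: [3]
STORE_FAST r → r=3. Stack: []
LOAD_FAST_LOAD_FAST r,m → push 3,91. Stack: [3, 91]
BINARY_OP ^ → 3 ^ 91 = 88. Stack: [88]
STORE_FAST u → u=88. Stack: []
LOAD_CONST → push 11. Stack: [11]
LOAD_FAST m → push 91. Stack: [11, 91]
BINARY_OP | → 11 | 91 = 91. Stack: [91]
LOAD_FAST r → push 3. Stack: [91, 3]
BINARY_OP - → 91 - 3 = 88. Stack: [88]
STORE_FAST w → w=88. Stack: []
LOAD_FAST m → push 91. Stack: [91]
RETURN_VALUE → return 91.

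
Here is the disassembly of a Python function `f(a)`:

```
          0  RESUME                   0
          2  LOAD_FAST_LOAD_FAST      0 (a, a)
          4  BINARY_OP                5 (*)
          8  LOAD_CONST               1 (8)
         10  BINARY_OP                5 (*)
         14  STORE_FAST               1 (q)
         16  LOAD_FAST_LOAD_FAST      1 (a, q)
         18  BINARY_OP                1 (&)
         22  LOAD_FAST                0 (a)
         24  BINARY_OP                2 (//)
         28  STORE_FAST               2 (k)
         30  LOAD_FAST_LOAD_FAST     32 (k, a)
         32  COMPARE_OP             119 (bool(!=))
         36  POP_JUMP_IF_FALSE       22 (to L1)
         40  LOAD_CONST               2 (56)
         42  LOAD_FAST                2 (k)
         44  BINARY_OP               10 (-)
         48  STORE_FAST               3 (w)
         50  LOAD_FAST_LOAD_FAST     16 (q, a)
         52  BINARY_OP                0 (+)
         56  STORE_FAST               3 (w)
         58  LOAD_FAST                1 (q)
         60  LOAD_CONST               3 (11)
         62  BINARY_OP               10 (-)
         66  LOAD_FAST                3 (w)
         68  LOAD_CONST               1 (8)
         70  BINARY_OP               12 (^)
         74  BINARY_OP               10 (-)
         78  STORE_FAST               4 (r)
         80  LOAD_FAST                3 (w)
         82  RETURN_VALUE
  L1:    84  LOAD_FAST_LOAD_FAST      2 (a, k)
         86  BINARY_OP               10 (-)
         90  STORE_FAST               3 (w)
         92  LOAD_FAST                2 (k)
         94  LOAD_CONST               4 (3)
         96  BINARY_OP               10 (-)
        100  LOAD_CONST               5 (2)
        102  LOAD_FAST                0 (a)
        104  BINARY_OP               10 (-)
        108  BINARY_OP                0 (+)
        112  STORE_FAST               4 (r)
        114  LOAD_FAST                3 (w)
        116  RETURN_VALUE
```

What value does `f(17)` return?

2329

LOAD_FAST_LOAD_FAST a,a → push 17,17. Stack: [17, 17]
BINARY_OP * → 17 * 17 = 289. Stack: [289]
LOAD_CONST → push 8. Stack: [289, 8]
BINARY_OP * → 289 * 8 = 2312. Stack: [2312]
STORE_FAST q → q=2312. Stack: []
LOAD_FAST_LOAD_FAST a,q → push 17,2312. Stack: [17, 2312]
BINARY_OP & → 17 & 2312 = 0. Stack: [0]
LOAD_FAST a → push 17. Stack: [0, 17]
BINARY_OP // → 0 // 17 = 0. Stack: [0]
STORE_FAST k → k=0. Stack: []
LOAD_FAST_LOAD_FAST k,a → push 0,17. Stack: [0, 17]
COMPARE_OP bool(!=) → 0 vs 17 = True. Stack: [True]
POP_JUMP_IF_FALSE → pop True; no jump. Stack: []
LOAD_CONST → push 56. Stack: [56]
LOAD_FAST k → push 0. Stack: [56, 0]
BINARY_OP - → 56 - 0 = 56. Stack: [56]
STORE_FAST w → w=56. Stack: []
LOAD_FAST_LOAD_FAST q,a → push 2312,17. Stack: [2312, 17]
BINARY_OP + → 2312 + 17 = 2329. Stack: [2329]
STORE_FAST w → w=2329. Stack: []
LOAD_FAST q → push 2312. Stack: [2312]
LOAD_CONST → push 11. Stack: [2312, 11]
BINARY_OP - → 2312 - 11 = 2301. Stack: [2301]
LOAD_FAST w → push 2329. Stack: [2301, 2329]
LOAD_CONST → push 8. Stack: [2301, 2329, 8]
BINARY_OP ^ → 2329 ^ 8 = 2321. Stack: [2301, 2321]
BINARY_OP - → 2301 - 2321 = -20. Stack: [-20]
STORE_FAST r → r=-20. Stack: []
LOAD_FAST w → push 2329. Stack: [2329]
RETURN_VALUE → return 2329.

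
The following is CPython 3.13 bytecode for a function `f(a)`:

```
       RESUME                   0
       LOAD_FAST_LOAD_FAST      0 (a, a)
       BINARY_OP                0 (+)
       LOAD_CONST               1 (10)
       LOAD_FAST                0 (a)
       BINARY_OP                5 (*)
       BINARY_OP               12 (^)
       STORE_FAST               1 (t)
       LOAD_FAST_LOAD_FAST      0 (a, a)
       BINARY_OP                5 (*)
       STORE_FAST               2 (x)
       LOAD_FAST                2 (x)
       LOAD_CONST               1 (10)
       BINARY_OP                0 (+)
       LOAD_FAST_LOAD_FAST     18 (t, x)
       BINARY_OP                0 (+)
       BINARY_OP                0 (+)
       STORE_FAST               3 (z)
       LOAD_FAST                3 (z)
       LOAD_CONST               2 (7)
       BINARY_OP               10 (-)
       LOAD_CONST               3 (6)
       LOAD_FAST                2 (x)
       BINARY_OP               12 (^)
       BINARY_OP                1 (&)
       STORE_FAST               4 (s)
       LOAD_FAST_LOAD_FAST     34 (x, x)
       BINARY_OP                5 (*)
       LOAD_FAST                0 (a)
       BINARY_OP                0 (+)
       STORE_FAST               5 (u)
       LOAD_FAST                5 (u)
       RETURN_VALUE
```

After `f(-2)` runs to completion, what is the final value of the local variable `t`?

LOAD_FAST_LOAD_FAST a,a → push -2,-2. Stack: [-2, -2]
BINARY_OP + → -2 + -2 = -4. Stack: [-4]
LOAD_CONST → push 10. Stack: [-4, 10]
LOAD_FAST a → push -2. Stack: [-4, 10, -2]
BINARY_OP * → 10 * -2 = -20. Stack: [-4, -20]
BINARY_OP ^ → -4 ^ -20 = 16. Stack: [16]
STORE_FAST t → t=16. Stack: []
LOAD_FAST_LOAD_FAST a,a → push -2,-2. Stack: [-2, -2]
BINARY_OP * → -2 * -2 = 4. Stack: [4]
STORE_FAST x → x=4. Stack: []
LOAD_FAST x → push 4. Stack: [4]
LOAD_CONST → push 10. Stack: [4, 10]
BINARY_OP + → 4 + 10 = 14. Stack: [14]
LOAD_FAST_LOAD_FAST t,x → push 16,4. Stack: [14, 16, 4]
BINARY_OP + → 16 + 4 = 20. Stack: [14, 20]
BINARY_OP + → 14 + 20 = 34. Stack: [34]
STORE_FAST z → z=34. Stack: []
LOAD_FAST z → push 34. Stack: [34]
LOAD_CONST → push 7. Stack: [34, 7]
BINARY_OP - → 34 - 7 = 27. Stack: [27]
LOAD_CONST → push 6. Stack: [27, 6]
LOAD_FAST x → push 4. Stack: [27, 6, 4]
BINARY_OP ^ → 6 ^ 4 = 2. Stack: [27, 2]
BINARY_OP & → 27 & 2 = 2. Stack: [2]
STORE_FAST s → s=2. Stack: []
LOAD_FAST_LOAD_FAST x,x → push 4,4. Stack: [4, 4]
BINARY_OP * → 4 * 4 = 16. Stack: [16]
LOAD_FAST a → push -2. Stack: [16, -2]
BINARY_OP + → 16 + -2 = 14. Stack: [14]
STORE_FAST u → u=14. Stack: []
LOAD_FAST u → push 14. Stack: [14]
RETURN_VALUE → return 14.

16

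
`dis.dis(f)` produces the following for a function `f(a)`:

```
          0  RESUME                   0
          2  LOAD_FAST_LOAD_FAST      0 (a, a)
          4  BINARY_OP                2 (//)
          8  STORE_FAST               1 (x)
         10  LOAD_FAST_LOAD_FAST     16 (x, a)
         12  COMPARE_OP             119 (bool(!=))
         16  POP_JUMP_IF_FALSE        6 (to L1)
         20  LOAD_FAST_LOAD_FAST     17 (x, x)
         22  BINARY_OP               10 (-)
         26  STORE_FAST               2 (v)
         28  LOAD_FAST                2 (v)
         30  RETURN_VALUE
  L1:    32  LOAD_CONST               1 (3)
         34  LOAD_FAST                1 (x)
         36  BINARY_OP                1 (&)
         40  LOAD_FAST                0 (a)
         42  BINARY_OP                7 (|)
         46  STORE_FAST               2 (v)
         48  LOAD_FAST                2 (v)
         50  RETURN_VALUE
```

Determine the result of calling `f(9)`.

0

LOAD_FAST_LOAD_FAST a,a → push 9,9. Stack: [9, 9]
BINARY_OP // → 9 // 9 = 1. Stack: [1]
STORE_FAST x → x=1. Stack: []
LOAD_FAST_LOAD_FAST x,a → push 1,9. Stack: [1, 9]
COMPARE_OP bool(!=) → 1 vs 9 = True. Stack: [True]
POP_JUMP_IF_FALSE → pop True; no jump. Stack: []
LOAD_FAST_LOAD_FAST x,x → push 1,1. Stack: [1, 1]
BINARY_OP - → 1 - 1 = 0. Stack: [0]
STORE_FAST v → v=0. Stack: []
LOAD_FAST v → push 0. Stack: [0]
RETURN_VALUE → return 0.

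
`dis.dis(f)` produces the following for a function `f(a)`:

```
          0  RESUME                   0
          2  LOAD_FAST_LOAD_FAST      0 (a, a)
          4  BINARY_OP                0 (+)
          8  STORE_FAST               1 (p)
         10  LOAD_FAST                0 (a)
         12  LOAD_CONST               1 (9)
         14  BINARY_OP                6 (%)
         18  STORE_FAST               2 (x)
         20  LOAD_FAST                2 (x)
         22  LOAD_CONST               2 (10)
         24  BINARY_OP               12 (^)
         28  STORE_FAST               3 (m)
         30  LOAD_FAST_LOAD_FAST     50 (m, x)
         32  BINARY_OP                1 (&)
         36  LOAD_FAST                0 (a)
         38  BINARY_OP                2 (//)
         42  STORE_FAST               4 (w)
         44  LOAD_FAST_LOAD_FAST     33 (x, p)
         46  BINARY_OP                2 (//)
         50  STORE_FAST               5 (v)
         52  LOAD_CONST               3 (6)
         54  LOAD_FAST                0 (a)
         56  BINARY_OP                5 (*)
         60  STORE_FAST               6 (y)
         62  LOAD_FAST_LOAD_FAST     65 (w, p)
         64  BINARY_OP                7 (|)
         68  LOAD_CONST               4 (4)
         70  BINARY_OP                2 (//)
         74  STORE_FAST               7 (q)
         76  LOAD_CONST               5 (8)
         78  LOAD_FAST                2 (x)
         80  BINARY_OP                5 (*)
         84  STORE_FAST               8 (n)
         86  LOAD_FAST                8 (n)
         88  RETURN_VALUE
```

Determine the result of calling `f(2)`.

LOAD_FAST_LOAD_FAST a,a → push 2,2. Stack: [2, 2]
BINARY_OP + → 2 + 2 = 4. Stack: [4]
STORE_FAST p → p=4. Stack: []
LOAD_FAST a → push 2. Stack: [2]
LOAD_CONST → push 9. Stack: [2, 9]
BINARY_OP % → 2 % 9 = 2. Stack: [2]
STORE_FAST x → x=2. Stack: []
LOAD_FAST x → push 2. Stack: [2]
LOAD_CONST → push 10. Stack: [2, 10]
BINARY_OP ^ → 2 ^ 10 = 8. Stack: [8]
STORE_FAST m → m=8. Stack: []
LOAD_FAST_LOAD_FAST m,x → push 8,2. Stack: [8, 2]
BINARY_OP & → 8 & 2 = 0. Stack: [0]
LOAD_FAST a → push 2. Stack: [0, 2]
BINARY_OP // → 0 // 2 = 0. Stack: [0]
STORE_FAST w → w=0. Stack: []
LOAD_FAST_LOAD_FAST x,p → push 2,4. Stack: [2, 4]
BINARY_OP // → 2 // 4 = 0. Stack: [0]
STORE_FAST v → v=0. Stack: []
LOAD_CONST → push 6. Stack: [6]
LOAD_FAST a → push 2. Stack: [6, 2]
BINARY_OP * → 6 * 2 = 12. Stack: [12]
STORE_FAST y → y=12. Stack: []
LOAD_FAST_LOAD_FAST w,p → push 0,4. Stack: [0, 4]
BINARY_OP | → 0 | 4 = 4. Stack: [4]
LOAD_CONST → push 4. Stack: [4, 4]
BINARY_OP // → 4 // 4 = 1. Stack: [1]
STORE_FAST q → q=1. Stack: []
LOAD_CONST → push 8. Stack: [8]
LOAD_FAST x → push 2. Stack: [8, 2]
BINARY_OP * → 8 * 2 = 16. Stack: [16]
STORE_FAST n → n=16. Stack: []
LOAD_FAST n → push 16. Stack: [16]
RETURN_VALUE → return 16.

16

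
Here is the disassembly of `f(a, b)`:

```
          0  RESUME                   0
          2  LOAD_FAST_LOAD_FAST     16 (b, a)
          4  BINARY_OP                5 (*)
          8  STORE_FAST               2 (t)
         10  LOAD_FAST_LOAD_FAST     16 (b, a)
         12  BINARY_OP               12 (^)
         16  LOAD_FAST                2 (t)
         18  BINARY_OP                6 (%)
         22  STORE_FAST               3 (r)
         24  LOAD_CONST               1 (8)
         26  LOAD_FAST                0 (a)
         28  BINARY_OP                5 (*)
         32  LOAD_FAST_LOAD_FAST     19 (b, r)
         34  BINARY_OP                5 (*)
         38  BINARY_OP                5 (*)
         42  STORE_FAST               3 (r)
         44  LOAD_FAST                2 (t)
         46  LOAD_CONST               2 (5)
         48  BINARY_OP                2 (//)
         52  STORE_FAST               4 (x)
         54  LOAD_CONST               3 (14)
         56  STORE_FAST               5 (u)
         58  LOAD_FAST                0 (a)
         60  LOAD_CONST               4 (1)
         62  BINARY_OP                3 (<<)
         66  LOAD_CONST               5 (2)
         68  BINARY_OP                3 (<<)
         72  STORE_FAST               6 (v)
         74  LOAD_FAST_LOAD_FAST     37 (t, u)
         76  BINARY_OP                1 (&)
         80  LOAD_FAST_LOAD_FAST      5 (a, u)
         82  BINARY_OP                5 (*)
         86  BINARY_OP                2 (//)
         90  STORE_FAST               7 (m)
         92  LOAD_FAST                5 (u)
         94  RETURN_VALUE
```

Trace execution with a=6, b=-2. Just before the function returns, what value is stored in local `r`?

LOAD_FAST_LOAD_FAST b,a → push -2,6. Stack: [-2, 6]
BINARY_OP * → -2 * 6 = -12. Stack: [-12]
STORE_FAST t → t=-12. Stack: []
LOAD_FAST_LOAD_FAST b,a → push -2,6. Stack: [-2, 6]
BINARY_OP ^ → -2 ^ 6 = -8. Stack: [-8]
LOAD_FAST t → push -12. Stack: [-8, -12]
BINARY_OP % → -8 % -12 = -8. Stack: [-8]
STORE_FAST r → r=-8. Stack: []
LOAD_CONST → push 8. Stack: [8]
LOAD_FAST a → push 6. Stack: [8, 6]
BINARY_OP * → 8 * 6 = 48. Stack: [48]
LOAD_FAST_LOAD_FAST b,r → push -2,-8. Stack: [48, -2, -8]
BINARY_OP * → -2 * -8 = 16. Stack: [48, 16]
BINARY_OP * → 48 * 16 = 768. Stack: [768]
STORE_FAST r → r=768. Stack: []
LOAD_FAST t → push -12. Stack: [-12]
LOAD_CONST → push 5. Stack: [-12, 5]
BINARY_OP // → -12 // 5 = -3. Stack: [-3]
STORE_FAST x → x=-3. Stack: []
LOAD_CONST → push 14. Stack: [14]
STORE_FAST u → u=14. Stack: []
LOAD_FAST a → push 6. Stack: [6]
LOAD_CONST → push 1. Stack: [6, 1]
BINARY_OP << → 6 << 1 = 12. Stack: [12]
LOAD_CONST → push 2. Stack: [12, 2]
BINARY_OP << → 12 << 2 = 48. Stack: [48]
STORE_FAST v → v=48. Stack: []
LOAD_FAST_LOAD_FAST t,u → push -12,14. Stack: [-12, 14]
BINARY_OP & → -12 & 14 = 4. Stack: [4]
LOAD_FAST_LOAD_FAST a,u → push 6,14. Stack: [4, 6, 14]
BINARY_OP * → 6 * 14 = 84. Stack: [4, 84]
BINARY_OP // → 4 // 84 = 0. Stack: [0]
STORE_FAST m → m=0. Stack: []
LOAD_FAST u → push 14. Stack: [14]
RETURN_VALUE → return 14.

768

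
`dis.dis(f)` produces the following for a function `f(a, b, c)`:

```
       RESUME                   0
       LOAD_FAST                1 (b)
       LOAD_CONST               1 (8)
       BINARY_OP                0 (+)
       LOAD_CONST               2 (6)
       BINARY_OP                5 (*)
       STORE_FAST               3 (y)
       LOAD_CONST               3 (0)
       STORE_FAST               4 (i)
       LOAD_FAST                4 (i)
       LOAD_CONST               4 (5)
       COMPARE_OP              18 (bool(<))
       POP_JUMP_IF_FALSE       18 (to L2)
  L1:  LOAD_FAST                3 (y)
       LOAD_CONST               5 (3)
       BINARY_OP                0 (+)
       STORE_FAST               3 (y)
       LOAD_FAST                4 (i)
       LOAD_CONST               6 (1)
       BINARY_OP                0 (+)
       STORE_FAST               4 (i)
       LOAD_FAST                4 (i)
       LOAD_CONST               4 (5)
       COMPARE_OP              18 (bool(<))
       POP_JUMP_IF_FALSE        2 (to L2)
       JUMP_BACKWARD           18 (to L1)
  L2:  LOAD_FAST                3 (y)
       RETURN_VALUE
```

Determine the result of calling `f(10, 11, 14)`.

129

LOAD_FAST b → push 11
LOAD_CONST → push 8
BINARY_OP + → 11 + 8 = 19
LOAD_CONST → push 6
BINARY_OP * → 19 * 6 = 114
STORE_FAST y → y=114
LOAD_CONST → push 0
STORE_FAST i → i=0
LOAD_FAST i → push 0
LOAD_CONST → push 5
COMPARE_OP bool(<) → 0 vs 5 = True
POP_JUMP_IF_FALSE → pop True; no jump
LOAD_FAST y → push 114
LOAD_CONST → push 3
BINARY_OP + → 114 + 3 = 117
STORE_FAST y → y=117
LOAD_FAST i → push 0
LOAD_CONST → push 1
BINARY_OP + → 0 + 1 = 1
STORE_FAST i → i=1
LOAD_FAST i → push 1
LOAD_CONST → push 5
COMPARE_OP bool(<) → 1 vs 5 = True
POP_JUMP_IF_FALSE → pop True; no jump
LOAD_FAST y → push 117
LOAD_CONST → push 3
BINARY_OP + → 117 + 3 = 120
STORE_FAST y → y=120
LOAD_FAST i → push 1
LOAD_CONST → push 1
BINARY_OP + → 1 + 1 = 2
STORE_FAST i → i=2
LOAD_FAST i → push 2
LOAD_CONST → push 5
COMPARE_OP bool(<) → 2 vs 5 = True
POP_JUMP_IF_FALSE → pop True; no jump
LOAD_FAST y → push 120
LOAD_CONST → push 3
BINARY_OP + → 120 + 3 = 123
STORE_FAST y → y=123
LOAD_FAST i → push 2
LOAD_CONST → push 1
BINARY_OP + → 2 + 1 = 3
STORE_FAST i → i=3
LOAD_FAST i → push 3
LOAD_CONST → push 5
COMPARE_OP bool(<) → 3 vs 5 = True
POP_JUMP_IF_FALSE → pop True; no jump
LOAD_FAST y → push 123
LOAD_CONST → push 3
BINARY_OP + → 123 + 3 = 126
STORE_FAST y → y=126
LOAD_FAST i → push 3
LOAD_CONST → push 1
BINARY_OP + → 3 + 1 = 4
STORE_FAST i → i=4
LOAD_FAST i → push 4
LOAD_CONST → push 5
COMPARE_OP bool(<) → 4 vs 5 = True
POP_JUMP_IF_FALSE → pop True; no jump
LOAD_FAST y → push 126
LOAD_CONST → push 3
BINARY_OP + → 126 + 3 = 129
STORE_FAST y → y=129
LOAD_FAST i → push 4
LOAD_CONST → push 1
BINARY_OP + → 4 + 1 = 5
STORE_FAST i → i=5
LOAD_FAST i → push 5
LOAD_CONST → push 5
COMPARE_OP bool(<) → 5 vs 5 = False
POP_JUMP_IF_FALSE → pop False; jump
LOAD_FAST y → push 129
RETURN_VALUE → return 129.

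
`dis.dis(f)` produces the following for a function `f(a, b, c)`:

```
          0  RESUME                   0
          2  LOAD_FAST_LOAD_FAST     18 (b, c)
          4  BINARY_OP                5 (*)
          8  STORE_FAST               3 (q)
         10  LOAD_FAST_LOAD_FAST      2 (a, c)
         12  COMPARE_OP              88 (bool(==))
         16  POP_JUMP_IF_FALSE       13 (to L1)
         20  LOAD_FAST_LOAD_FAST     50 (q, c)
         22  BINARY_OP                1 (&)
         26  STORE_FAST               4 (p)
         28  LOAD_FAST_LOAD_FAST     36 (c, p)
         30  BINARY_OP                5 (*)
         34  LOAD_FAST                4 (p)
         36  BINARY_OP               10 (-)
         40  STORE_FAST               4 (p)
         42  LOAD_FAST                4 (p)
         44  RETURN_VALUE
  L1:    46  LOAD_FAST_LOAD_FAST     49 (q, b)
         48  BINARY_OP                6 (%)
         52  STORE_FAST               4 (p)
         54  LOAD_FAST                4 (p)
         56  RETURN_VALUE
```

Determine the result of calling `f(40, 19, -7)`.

0

LOAD_FAST_LOAD_FAST b,c → push 19,-7. Stack: [19, -7]
BINARY_OP * → 19 * -7 = -133. Stack: [-133]
STORE_FAST q → q=-133. Stack: []
LOAD_FAST_LOAD_FAST a,c → push 40,-7. Stack: [40, -7]
COMPARE_OP bool(==) → 40 vs -7 = False. Stack: [False]
POP_JUMP_IF_FALSE → pop False; jump. Stack: []
LOAD_FAST_LOAD_FAST q,b → push -133,19. Stack: [-133, 19]
BINARY_OP % → -133 % 19 = 0. Stack: [0]
STORE_FAST p → p=0. Stack: []
LOAD_FAST p → push 0. Stack: [0]
RETURN_VALUE → return 0.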